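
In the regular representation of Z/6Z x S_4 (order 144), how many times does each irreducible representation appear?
Each irreducible V_i of dimension d_i appears with multiplicity d_i, i.e. rho_reg = (direct sum over all irreducibles V_i) d_i V_i. The irreducible dimensions for Z/6Z x S_4 are 1, 1, 1, 1, 1, 1, 1, 1, 1, 1, 1, 1, 2, 2, 2, 2, 2, 2, 3, 3, 3, 3, 3, 3, 3, 3, 3, 3, 3, 3: 12 irreducibles of dimension 1, each with multiplicity 1; 6 irreducibles of dimension 2, each with multiplicity 2; 12 irreducibles of dimension 3, each with multiplicity 3. Total dimension 12*1*1 + 6*2*2 + 12*3*3 = 144 = |G|.

Details: General theorem: in the regular representation of a finite group G, each irreducible appears with multiplicity equal to its dimension. Check: dim(rho_reg) = sum d_i^2 = 1 + 1 + 1 + 1 + 1 + 1 + 1 + 1 + 1 + 1 + 1 + 1 + 4 + 4 + 4 + 4 + 4 + 4 + 9 + 9 + 9 + 9 + 9 + 9 + 9 + 9 + 9 + 9 + 9 + 9 = 144 = |G|.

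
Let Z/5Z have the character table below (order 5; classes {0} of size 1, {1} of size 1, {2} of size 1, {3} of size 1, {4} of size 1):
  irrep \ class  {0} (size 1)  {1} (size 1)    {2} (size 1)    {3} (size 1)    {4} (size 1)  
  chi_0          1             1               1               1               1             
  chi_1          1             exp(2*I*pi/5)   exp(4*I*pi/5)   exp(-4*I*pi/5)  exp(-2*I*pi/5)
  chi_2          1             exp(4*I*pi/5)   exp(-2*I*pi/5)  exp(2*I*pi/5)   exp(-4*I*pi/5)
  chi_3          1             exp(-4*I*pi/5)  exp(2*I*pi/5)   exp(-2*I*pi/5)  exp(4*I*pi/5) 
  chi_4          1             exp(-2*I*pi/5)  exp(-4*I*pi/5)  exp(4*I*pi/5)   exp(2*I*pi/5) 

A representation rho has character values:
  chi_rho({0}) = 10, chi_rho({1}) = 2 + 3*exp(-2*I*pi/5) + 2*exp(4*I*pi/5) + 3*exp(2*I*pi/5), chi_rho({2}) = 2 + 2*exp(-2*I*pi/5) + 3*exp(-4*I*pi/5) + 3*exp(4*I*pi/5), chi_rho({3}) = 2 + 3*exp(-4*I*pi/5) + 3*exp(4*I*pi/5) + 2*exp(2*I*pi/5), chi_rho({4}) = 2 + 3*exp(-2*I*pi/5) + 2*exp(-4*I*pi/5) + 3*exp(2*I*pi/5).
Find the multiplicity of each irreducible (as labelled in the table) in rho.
Multiplicities: chi_0: 2, chi_1: 3, chi_2: 2, chi_3: 0, chi_4: 3.

Explanation: Use <chi_rho, chi> = (1/|G|) sum_C |C| * chi_rho(C) * conj(chi(C)) with |G| = 5 for each irreducible chi in the table:
  <chi_rho, chi_0> = (1/5)[1*(10)*conj(1) + 1*(2 + 3*exp(-2*I*pi/5) + 2*exp(4*I*pi/5) + 3*exp(2*I*pi/5))*conj(1) + 1*(2 + 2*exp(-2*I*pi/5) + 3*exp(-4*I*pi/5) + 3*exp(4*I*pi/5))*conj(1) + 1*(2 + 3*exp(-4*I*pi/5) + 3*exp(4*I*pi/5) + 2*exp(2*I*pi/5))*conj(1) + 1*(2 + 3*exp(-2*I*pi/5) + 2*exp(-4*I*pi/5) + 3*exp(2*I*pi/5))*conj(1)]
      = (1/5)[(10) + (2 + 3*exp(-2*I*pi/5) + 2*exp(4*I*pi/5) + 3*exp(2*I*pi/5)) + (2 + 2*exp(-2*I*pi/5) + 3*exp(-4*I*pi/5) + 3*exp(4*I*pi/5)) + (2 + 3*exp(-4*I*pi/5) + 3*exp(4*I*pi/5) + 2*exp(2*I*pi/5)) + (2 + 3*exp(-2*I*pi/5) + 2*exp(-4*I*pi/5) + 3*exp(2*I*pi/5))] = 10/5 = 2
  <chi_rho, chi_1> = (1/5)[1*(10)*conj(1) + 1*(2 + 3*exp(-2*I*pi/5) + 2*exp(4*I*pi/5) + 3*exp(2*I*pi/5))*conj(exp(2*I*pi/5)) + 1*(2 + 2*exp(-2*I*pi/5) + 3*exp(-4*I*pi/5) + 3*exp(4*I*pi/5))*conj(exp(4*I*pi/5)) + 1*(2 + 3*exp(-4*I*pi/5) + 3*exp(4*I*pi/5) + 2*exp(2*I*pi/5))*conj(exp(-4*I*pi/5)) + 1*(2 + 3*exp(-2*I*pi/5) + 2*exp(-4*I*pi/5) + 3*exp(2*I*pi/5))*conj(exp(-2*I*pi/5))]
      = (1/5)[(10) + (3 + 2*exp(-2*I*pi/5) + 3*exp(-4*I*pi/5) + 2*exp(2*I*pi/5)) + (3 + 2*exp(-4*I*pi/5) + 2*exp(4*I*pi/5) + 3*exp(2*I*pi/5)) + (3 + 3*exp(-2*I*pi/5) + 2*exp(-4*I*pi/5) + 2*exp(4*I*pi/5)) + (3 + 2*exp(-2*I*pi/5) + 3*exp(4*I*pi/5) + 2*exp(2*I*pi/5))] = 15/5 = 3
  <chi_rho, chi_2> = (1/5)[1*(10)*conj(1) + 1*(2 + 3*exp(-2*I*pi/5) + 2*exp(4*I*pi/5) + 3*exp(2*I*pi/5))*conj(exp(4*I*pi/5)) + 1*(2 + 2*exp(-2*I*pi/5) + 3*exp(-4*I*pi/5) + 3*exp(4*I*pi/5))*conj(exp(-2*I*pi/5)) + 1*(2 + 3*exp(-4*I*pi/5) + 3*exp(4*I*pi/5) + 2*exp(2*I*pi/5))*conj(exp(2*I*pi/5)) + 1*(2 + 3*exp(-2*I*pi/5) + 2*exp(-4*I*pi/5) + 3*exp(2*I*pi/5))*conj(exp(-4*I*pi/5))]
      = (1/5)[(10) + (2 + 3*exp(-2*I*pi/5) + 2*exp(-4*I*pi/5) + 3*exp(4*I*pi/5)) + (2 + 3*exp(-2*I*pi/5) + 3*exp(-4*I*pi/5) + 2*exp(2*I*pi/5)) + (2 + 2*exp(-2*I*pi/5) + 3*exp(4*I*pi/5) + 3*exp(2*I*pi/5)) + (2 + 3*exp(-4*I*pi/5) + 2*exp(4*I*pi/5) + 3*exp(2*I*pi/5))] = 10/5 = 2
  <chi_rho, chi_3> = (1/5)[1*(10)*conj(1) + 1*(2 + 3*exp(-2*I*pi/5) + 2*exp(4*I*pi/5) + 3*exp(2*I*pi/5))*conj(exp(-4*I*pi/5)) + 1*(2 + 2*exp(-2*I*pi/5) + 3*exp(-4*I*pi/5) + 3*exp(4*I*pi/5))*conj(exp(2*I*pi/5)) + 1*(2 + 3*exp(-4*I*pi/5) + 3*exp(4*I*pi/5) + 2*exp(2*I*pi/5))*conj(exp(-2*I*pi/5)) + 1*(2 + 3*exp(-2*I*pi/5) + 2*exp(-4*I*pi/5) + 3*exp(2*I*pi/5))*conj(exp(4*I*pi/5))]
      = (1/5)[(10) + (2*exp(-2*I*pi/5) + 3*exp(-4*I*pi/5) + 2*exp(4*I*pi/5) + 3*exp(2*I*pi/5)) + (2*exp(-2*I*pi/5) + 2*exp(-4*I*pi/5) + 3*exp(4*I*pi/5) + 3*exp(2*I*pi/5)) + (3*exp(-2*I*pi/5) + 3*exp(-4*I*pi/5) + 2*exp(4*I*pi/5) + 2*exp(2*I*pi/5)) + (3*exp(-2*I*pi/5) + 2*exp(-4*I*pi/5) + 3*exp(4*I*pi/5) + 2*exp(2*I*pi/5))] = 0/5 = 0
  <chi_rho, chi_4> = (1/5)[1*(10)*conj(1) + 1*(2 + 3*exp(-2*I*pi/5) + 2*exp(4*I*pi/5) + 3*exp(2*I*pi/5))*conj(exp(-2*I*pi/5)) + 1*(2 + 2*exp(-2*I*pi/5) + 3*exp(-4*I*pi/5) + 3*exp(4*I*pi/5))*conj(exp(-4*I*pi/5)) + 1*(2 + 3*exp(-4*I*pi/5) + 3*exp(4*I*pi/5) + 2*exp(2*I*pi/5))*conj(exp(4*I*pi/5)) + 1*(2 + 3*exp(-2*I*pi/5) + 2*exp(-4*I*pi/5) + 3*exp(2*I*pi/5))*conj(exp(2*I*pi/5))]
      = (1/5)[(10) + (3 + 2*exp(-4*I*pi/5) + 3*exp(4*I*pi/5) + 2*exp(2*I*pi/5)) + (3 + 3*exp(-2*I*pi/5) + 2*exp(4*I*pi/5) + 2*exp(2*I*pi/5)) + (3 + 2*exp(-2*I*pi/5) + 2*exp(-4*I*pi/5) + 3*exp(2*I*pi/5)) + (3 + 2*exp(-2*I*pi/5) + 3*exp(-4*I*pi/5) + 2*exp(4*I*pi/5))] = 15/5 = 3
(Exp terms are combined using exp(i*s)*conj(exp(i*t)) = exp(i*(s-t)), and sums of them are collapsed using the identity that for every m > 1 the m distinct m-th roots of unity sum to 0, e.g. 1 + exp(2*I*pi/3) + exp(-2*I*pi/3) = 0.)
Dimension check: dim(rho) = sum (mult * dim) = 2*1 + 3*1 + 2*1 + 0*1 + 3*1 = 10 = chi_rho(e) = 10.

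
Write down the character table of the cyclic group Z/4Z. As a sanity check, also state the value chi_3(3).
Character table of Z/4Z (irreps indexed chi_0,...,chi_3 with chi_k(m) = zeta_4^(k*m), zeta_4 = exp(2*pi*i/4)):
  irrep \ class  {0} (size 1)  {1} (size 1)  {2} (size 1)  {3} (size 1)
  chi_0          1             1             1             1           
  chi_1          1             I             -1            -I          
  chi_2          1             -1            1             -1          
  chi_3          1             -I            -1            I           

Spot check: chi_3(3) = zeta_4^(3*3) = zeta_4^9 = I.

Working: Z/4Z is abelian, so all 4 irreducible complex representations are 1-dimensional. They are given by chi_k(m) = zeta_4^(k*m) for k = 0,...,3. Row orthogonality: sum_m chi_k(m) conj(chi_l(m)) = 4 * [k = l].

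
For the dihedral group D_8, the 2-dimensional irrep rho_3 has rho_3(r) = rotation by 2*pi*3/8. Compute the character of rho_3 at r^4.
chi_{rho_3}(r^4) = 2*cos(2*pi*3*4/8) = -2

Working: rho_3(r^4) is rotation by angle 2*pi*3*4/8, whose trace is 2*cos(2*pi*3*4/8) = -2.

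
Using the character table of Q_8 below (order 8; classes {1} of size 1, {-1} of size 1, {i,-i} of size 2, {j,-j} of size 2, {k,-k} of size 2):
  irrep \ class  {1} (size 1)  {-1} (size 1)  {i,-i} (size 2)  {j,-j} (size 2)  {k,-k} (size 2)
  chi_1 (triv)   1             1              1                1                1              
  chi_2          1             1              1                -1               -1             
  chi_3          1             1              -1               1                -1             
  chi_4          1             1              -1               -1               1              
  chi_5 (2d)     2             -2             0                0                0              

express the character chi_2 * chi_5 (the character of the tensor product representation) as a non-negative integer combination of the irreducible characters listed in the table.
chi_2 tensor chi_5 = chi_5 (all other irreducibles have multiplicity 0).

Argument: The character of a tensor product is the pointwise product (chi_2 * chi_5)(C) = chi_2(C) * chi_5(C):
  {1}: (1)*(2), {-1}: (1)*(-2), {i,-i}: (1)*(0), {j,-j}: (-1)*(0), {k,-k}: (-1)*(0)
so (chi_2 * chi_5) takes values
  {1} -> 2, {-1} -> -2, {i,-i} -> 0, {j,-j} -> 0, {k,-k} -> 0.
Now take the inner product of this character with each irreducible chi from the table, <chi_2*chi_5, chi> = (1/8) sum_C |C| (chi_2*chi_5)(C) conj(chi(C)):
  <chi_2*chi_5, chi_1> = (1/8)[1*(2)*conj(1) + 1*(-2)*conj(1) + 2*(0)*conj(1) + 2*(0)*conj(1) + 2*(0)*conj(1)]
      = (1/8)[(2) + (-2) + (0) + (0) + (0)] = 0/8 = 0
  <chi_2*chi_5, chi_2> = (1/8)[1*(2)*conj(1) + 1*(-2)*conj(1) + 2*(0)*conj(1) + 2*(0)*conj(-1) + 2*(0)*conj(-1)]
      = (1/8)[(2) + (-2) + (0) + (0) + (0)] = 0/8 = 0
  <chi_2*chi_5, chi_3> = (1/8)[1*(2)*conj(1) + 1*(-2)*conj(1) + 2*(0)*conj(-1) + 2*(0)*conj(1) + 2*(0)*conj(-1)]
      = (1/8)[(2) + (-2) + (0) + (0) + (0)] = 0/8 = 0
  <chi_2*chi_5, chi_4> = (1/8)[1*(2)*conj(1) + 1*(-2)*conj(1) + 2*(0)*conj(-1) + 2*(0)*conj(-1) + 2*(0)*conj(1)]
      = (1/8)[(2) + (-2) + (0) + (0) + (0)] = 0/8 = 0
  <chi_2*chi_5, chi_5> = (1/8)[1*(2)*conj(2) + 1*(-2)*conj(-2) + 2*(0)*conj(0) + 2*(0)*conj(0) + 2*(0)*conj(0)]
      = (1/8)[(4) + (4) + (0) + (0) + (0)] = 8/8 = 1
Hence the multiplicities are chi_5: 1. Dimension check: dim(chi_2)*dim(chi_5) = 1*2 = 2 and sum (mult * dim) = 1*2 = 2.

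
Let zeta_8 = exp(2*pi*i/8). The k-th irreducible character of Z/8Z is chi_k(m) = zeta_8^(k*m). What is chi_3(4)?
chi_3(4) = zeta_8^12 = -1

Solution. chi_3(4) = zeta_8^(3*4) = zeta_8^12. Since zeta_8^8 = 1, this equals zeta_8^4 = exp(2*pi*i*4/8) = -1.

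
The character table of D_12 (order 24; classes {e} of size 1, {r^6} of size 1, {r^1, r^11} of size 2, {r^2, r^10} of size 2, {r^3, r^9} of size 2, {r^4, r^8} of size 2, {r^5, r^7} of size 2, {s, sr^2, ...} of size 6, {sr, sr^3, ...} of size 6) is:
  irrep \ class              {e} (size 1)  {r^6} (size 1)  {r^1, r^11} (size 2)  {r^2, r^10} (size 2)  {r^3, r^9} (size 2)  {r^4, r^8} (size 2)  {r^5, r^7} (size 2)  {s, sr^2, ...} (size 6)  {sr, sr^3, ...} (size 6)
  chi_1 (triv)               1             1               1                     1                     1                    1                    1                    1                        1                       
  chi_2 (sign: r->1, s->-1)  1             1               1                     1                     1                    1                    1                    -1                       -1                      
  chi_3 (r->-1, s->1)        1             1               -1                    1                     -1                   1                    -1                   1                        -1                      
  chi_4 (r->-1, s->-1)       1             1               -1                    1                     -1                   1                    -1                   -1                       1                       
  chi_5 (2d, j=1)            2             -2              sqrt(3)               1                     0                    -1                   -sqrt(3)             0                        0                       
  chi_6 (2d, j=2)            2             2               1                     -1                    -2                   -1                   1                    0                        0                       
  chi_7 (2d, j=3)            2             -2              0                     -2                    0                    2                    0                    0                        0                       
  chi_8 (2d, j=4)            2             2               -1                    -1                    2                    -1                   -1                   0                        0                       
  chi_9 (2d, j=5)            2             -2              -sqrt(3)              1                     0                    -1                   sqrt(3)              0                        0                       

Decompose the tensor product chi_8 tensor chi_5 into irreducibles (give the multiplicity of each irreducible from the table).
chi_8 tensor chi_5 = chi_7 + chi_9 (all other irreducibles have multiplicity 0).

Working: The character of a tensor product is the pointwise product (chi_8 * chi_5)(C) = chi_8(C) * chi_5(C):
  {e}: (2)*(2), {r^6}: (2)*(-2), {r^1, r^11}: (-1)*(sqrt(3)), {r^2, r^10}: (-1)*(1), {r^3, r^9}: (2)*(0), {r^4, r^8}: (-1)*(-1), {r^5, r^7}: (-1)*(-sqrt(3)), {s, sr^2, ...}: (0)*(0), {sr, sr^3, ...}: (0)*(0)
so (chi_8 * chi_5) takes values
  {e} -> 4, {r^6} -> -4, {r^1, r^11} -> -sqrt(3), {r^2, r^10} -> -1, {r^3, r^9} -> 0, {r^4, r^8} -> 1, {r^5, r^7} -> sqrt(3), {s, sr^2, ...} -> 0, {sr, sr^3, ...} -> 0.
Now take the inner product of this character with each irreducible chi from the table, <chi_8*chi_5, chi> = (1/24) sum_C |C| (chi_8*chi_5)(C) conj(chi(C)):
  <chi_8*chi_5, chi_1> = (1/24)[1*(4)*conj(1) + 1*(-4)*conj(1) + 2*(-sqrt(3))*conj(1) + 2*(-1)*conj(1) + 2*(0)*conj(1) + 2*(1)*conj(1) + 2*(sqrt(3))*conj(1) + 6*(0)*conj(1) + 6*(0)*conj(1)]
      = (1/24)[(4) + (-4) + (-2*sqrt(3)) + (-2) + (0) + (2) + (2*sqrt(3)) + (0) + (0)] = 0/24 = 0
  <chi_8*chi_5, chi_2> = (1/24)[1*(4)*conj(1) + 1*(-4)*conj(1) + 2*(-sqrt(3))*conj(1) + 2*(-1)*conj(1) + 2*(0)*conj(1) + 2*(1)*conj(1) + 2*(sqrt(3))*conj(1) + 6*(0)*conj(-1) + 6*(0)*conj(-1)]
      = (1/24)[(4) + (-4) + (-2*sqrt(3)) + (-2) + (0) + (2) + (2*sqrt(3)) + (0) + (0)] = 0/24 = 0
  <chi_8*chi_5, chi_3> = (1/24)[1*(4)*conj(1) + 1*(-4)*conj(1) + 2*(-sqrt(3))*conj(-1) + 2*(-1)*conj(1) + 2*(0)*conj(-1) + 2*(1)*conj(1) + 2*(sqrt(3))*conj(-1) + 6*(0)*conj(1) + 6*(0)*conj(-1)]
      = (1/24)[(4) + (-4) + (2*sqrt(3)) + (-2) + (0) + (2) + (-2*sqrt(3)) + (0) + (0)] = 0/24 = 0
  <chi_8*chi_5, chi_4> = (1/24)[1*(4)*conj(1) + 1*(-4)*conj(1) + 2*(-sqrt(3))*conj(-1) + 2*(-1)*conj(1) + 2*(0)*conj(-1) + 2*(1)*conj(1) + 2*(sqrt(3))*conj(-1) + 6*(0)*conj(-1) + 6*(0)*conj(1)]
      = (1/24)[(4) + (-4) + (2*sqrt(3)) + (-2) + (0) + (2) + (-2*sqrt(3)) + (0) + (0)] = 0/24 = 0
  <chi_8*chi_5, chi_5> = (1/24)[1*(4)*conj(2) + 1*(-4)*conj(-2) + 2*(-sqrt(3))*conj(sqrt(3)) + 2*(-1)*conj(1) + 2*(0)*conj(0) + 2*(1)*conj(-1) + 2*(sqrt(3))*conj(-sqrt(3)) + 6*(0)*conj(0) + 6*(0)*conj(0)]
      = (1/24)[(8) + (8) + (-6) + (-2) + (0) + (-2) + (-6) + (0) + (0)] = 0/24 = 0
  <chi_8*chi_5, chi_6> = (1/24)[1*(4)*conj(2) + 1*(-4)*conj(2) + 2*(-sqrt(3))*conj(1) + 2*(-1)*conj(-1) + 2*(0)*conj(-2) + 2*(1)*conj(-1) + 2*(sqrt(3))*conj(1) + 6*(0)*conj(0) + 6*(0)*conj(0)]
      = (1/24)[(8) + (-8) + (-2*sqrt(3)) + (2) + (0) + (-2) + (2*sqrt(3)) + (0) + (0)] = 0/24 = 0
  <chi_8*chi_5, chi_7> = (1/24)[1*(4)*conj(2) + 1*(-4)*conj(-2) + 2*(-sqrt(3))*conj(0) + 2*(-1)*conj(-2) + 2*(0)*conj(0) + 2*(1)*conj(2) + 2*(sqrt(3))*conj(0) + 6*(0)*conj(0) + 6*(0)*conj(0)]
      = (1/24)[(8) + (8) + (0) + (4) + (0) + (4) + (0) + (0) + (0)] = 24/24 = 1
  <chi_8*chi_5, chi_8> = (1/24)[1*(4)*conj(2) + 1*(-4)*conj(2) + 2*(-sqrt(3))*conj(-1) + 2*(-1)*conj(-1) + 2*(0)*conj(2) + 2*(1)*conj(-1) + 2*(sqrt(3))*conj(-1) + 6*(0)*conj(0) + 6*(0)*conj(0)]
      = (1/24)[(8) + (-8) + (2*sqrt(3)) + (2) + (0) + (-2) + (-2*sqrt(3)) + (0) + (0)] = 0/24 = 0
  <chi_8*chi_5, chi_9> = (1/24)[1*(4)*conj(2) + 1*(-4)*conj(-2) + 2*(-sqrt(3))*conj(-sqrt(3)) + 2*(-1)*conj(1) + 2*(0)*conj(0) + 2*(1)*conj(-1) + 2*(sqrt(3))*conj(sqrt(3)) + 6*(0)*conj(0) + 6*(0)*conj(0)]
      = (1/24)[(8) + (8) + (6) + (-2) + (0) + (-2) + (6) + (0) + (0)] = 24/24 = 1
Hence the multiplicities are chi_7: 1, chi_9: 1. Dimension check: dim(chi_8)*dim(chi_5) = 2*2 = 4 and sum (mult * dim) = 1*2 + 1*2 = 4.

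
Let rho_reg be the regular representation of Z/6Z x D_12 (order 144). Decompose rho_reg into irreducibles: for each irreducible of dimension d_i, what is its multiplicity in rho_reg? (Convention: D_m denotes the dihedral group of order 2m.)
Each irreducible V_i of dimension d_i appears with multiplicity d_i, i.e. rho_reg = (direct sum over all irreducibles V_i) d_i V_i. The irreducible dimensions for Z/6Z x D_12 are 1, 1, 1, 1, 1, 1, 1, 1, 1, 1, 1, 1, 1, 1, 1, 1, 1, 1, 1, 1, 1, 1, 1, 1, 2, 2, 2, 2, 2, 2, 2, 2, 2, 2, 2, 2, 2, 2, 2, 2, 2, 2, 2, 2, 2, 2, 2, 2, 2, 2, 2, 2, 2, 2: 24 irreducibles of dimension 1, each with multiplicity 1; 30 irreducibles of dimension 2, each with multiplicity 2. Total dimension 24*1*1 + 30*2*2 = 144 = |G|.

Argument: General theorem: in the regular representation of a finite group G, each irreducible appears with multiplicity equal to its dimension. Check: dim(rho_reg) = sum d_i^2 = 1 + 1 + 1 + 1 + 1 + 1 + 1 + 1 + 1 + 1 + 1 + 1 + 1 + 1 + 1 + 1 + 1 + 1 + 1 + 1 + 1 + 1 + 1 + 1 + 4 + 4 + 4 + 4 + 4 + 4 + 4 + 4 + 4 + 4 + 4 + 4 + 4 + 4 + 4 + 4 + 4 + 4 + 4 + 4 + 4 + 4 + 4 + 4 + 4 + 4 + 4 + 4 + 4 + 4 = 144 = |G|.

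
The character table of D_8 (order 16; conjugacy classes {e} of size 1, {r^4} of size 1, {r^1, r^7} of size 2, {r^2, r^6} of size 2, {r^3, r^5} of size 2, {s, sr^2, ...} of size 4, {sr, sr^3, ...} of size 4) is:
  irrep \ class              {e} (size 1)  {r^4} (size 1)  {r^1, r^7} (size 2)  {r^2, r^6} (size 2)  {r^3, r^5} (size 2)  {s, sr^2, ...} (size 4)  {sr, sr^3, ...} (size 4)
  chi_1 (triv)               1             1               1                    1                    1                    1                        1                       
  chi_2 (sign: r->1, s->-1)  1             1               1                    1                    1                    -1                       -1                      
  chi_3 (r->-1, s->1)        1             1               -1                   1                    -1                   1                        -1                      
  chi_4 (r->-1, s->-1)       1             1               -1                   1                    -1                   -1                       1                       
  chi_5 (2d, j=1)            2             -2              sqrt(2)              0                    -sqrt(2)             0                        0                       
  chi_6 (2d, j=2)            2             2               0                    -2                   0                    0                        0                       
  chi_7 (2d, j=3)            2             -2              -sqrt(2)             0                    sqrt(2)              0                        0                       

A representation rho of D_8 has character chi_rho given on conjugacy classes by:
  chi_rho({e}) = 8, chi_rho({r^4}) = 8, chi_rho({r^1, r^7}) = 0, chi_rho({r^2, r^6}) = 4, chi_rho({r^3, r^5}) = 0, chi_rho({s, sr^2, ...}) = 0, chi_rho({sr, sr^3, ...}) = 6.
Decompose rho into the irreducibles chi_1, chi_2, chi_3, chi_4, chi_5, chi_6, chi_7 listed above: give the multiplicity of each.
Multiplicities: chi_1: 3, chi_2: 0, chi_3: 0, chi_4: 3, chi_5: 0, chi_6: 1, chi_7: 0.

Argument: Use <chi_rho, chi> = (1/|G|) sum_C |C| * chi_rho(C) * conj(chi(C)) with |G| = 16 for each irreducible chi in the table:
  <chi_rho, chi_1> = (1/16)[1*(8)*conj(1) + 1*(8)*conj(1) + 2*(0)*conj(1) + 2*(4)*conj(1) + 2*(0)*conj(1) + 4*(0)*conj(1) + 4*(6)*conj(1)]
      = (1/16)[(8) + (8) + (0) + (8) + (0) + (0) + (24)] = 48/16 = 3
  <chi_rho, chi_2> = (1/16)[1*(8)*conj(1) + 1*(8)*conj(1) + 2*(0)*conj(1) + 2*(4)*conj(1) + 2*(0)*conj(1) + 4*(0)*conj(-1) + 4*(6)*conj(-1)]
      = (1/16)[(8) + (8) + (0) + (8) + (0) + (0) + (-24)] = 0/16 = 0
  <chi_rho, chi_3> = (1/16)[1*(8)*conj(1) + 1*(8)*conj(1) + 2*(0)*conj(-1) + 2*(4)*conj(1) + 2*(0)*conj(-1) + 4*(0)*conj(1) + 4*(6)*conj(-1)]
      = (1/16)[(8) + (8) + (0) + (8) + (0) + (0) + (-24)] = 0/16 = 0
  <chi_rho, chi_4> = (1/16)[1*(8)*conj(1) + 1*(8)*conj(1) + 2*(0)*conj(-1) + 2*(4)*conj(1) + 2*(0)*conj(-1) + 4*(0)*conj(-1) + 4*(6)*conj(1)]
      = (1/16)[(8) + (8) + (0) + (8) + (0) + (0) + (24)] = 48/16 = 3
  <chi_rho, chi_5> = (1/16)[1*(8)*conj(2) + 1*(8)*conj(-2) + 2*(0)*conj(sqrt(2)) + 2*(4)*conj(0) + 2*(0)*conj(-sqrt(2)) + 4*(0)*conj(0) + 4*(6)*conj(0)]
      = (1/16)[(16) + (-16) + (0) + (0) + (0) + (0) + (0)] = 0/16 = 0
  <chi_rho, chi_6> = (1/16)[1*(8)*conj(2) + 1*(8)*conj(2) + 2*(0)*conj(0) + 2*(4)*conj(-2) + 2*(0)*conj(0) + 4*(0)*conj(0) + 4*(6)*conj(0)]
      = (1/16)[(16) + (16) + (0) + (-16) + (0) + (0) + (0)] = 16/16 = 1
  <chi_rho, chi_7> = (1/16)[1*(8)*conj(2) + 1*(8)*conj(-2) + 2*(0)*conj(-sqrt(2)) + 2*(4)*conj(0) + 2*(0)*conj(sqrt(2)) + 4*(0)*conj(0) + 4*(6)*conj(0)]
      = (1/16)[(16) + (-16) + (0) + (0) + (0) + (0) + (0)] = 0/16 = 0
Dimension check: dim(rho) = sum (mult * dim) = 3*1 + 0*1 + 0*1 + 3*1 + 0*2 + 1*2 + 0*2 = 8 = chi_rho(e) = 8.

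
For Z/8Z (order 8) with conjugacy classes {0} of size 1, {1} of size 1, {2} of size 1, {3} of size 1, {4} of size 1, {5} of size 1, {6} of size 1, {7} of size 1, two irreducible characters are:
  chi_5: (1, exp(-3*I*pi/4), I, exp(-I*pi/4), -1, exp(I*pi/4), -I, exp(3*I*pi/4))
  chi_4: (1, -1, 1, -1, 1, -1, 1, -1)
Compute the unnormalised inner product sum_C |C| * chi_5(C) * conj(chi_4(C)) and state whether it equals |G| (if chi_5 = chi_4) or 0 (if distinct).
Sum = 0; so <chi_5, chi_4> = 0 (distinct irreducibles are orthogonal).

Working: Compute term by term over conjugacy classes (|C| * chi_5(C) * conj(chi_4(C))):
  1*(1)*conj(1) + 1*(exp(-3*I*pi/4))*conj(-1) + 1*(I)*conj(1) + 1*(exp(-I*pi/4))*conj(-1) + 1*(-1)*conj(1) + 1*(exp(I*pi/4))*conj(-1) + 1*(-I)*conj(1) + 1*(exp(3*I*pi/4))*conj(-1)
  = (1) + (-exp(-3*I*pi/4)) + (I) + (-exp(-I*pi/4)) + (-1) + (-exp(I*pi/4)) + (-I) + (-exp(3*I*pi/4))
  = 0.
(Exp terms are combined using exp(i*s)*conj(exp(i*t)) = exp(i*(s-t)), and sums of them are collapsed using the identity that for every m > 1 the m distinct m-th roots of unity sum to 0, e.g. 1 + exp(2*I*pi/3) + exp(-2*I*pi/3) = 0.)
Dividing by |G| = 8 gives 0/8 = 0, matching the row-orthogonality relation <chi_5, chi_4> = [chi_5 = chi_4].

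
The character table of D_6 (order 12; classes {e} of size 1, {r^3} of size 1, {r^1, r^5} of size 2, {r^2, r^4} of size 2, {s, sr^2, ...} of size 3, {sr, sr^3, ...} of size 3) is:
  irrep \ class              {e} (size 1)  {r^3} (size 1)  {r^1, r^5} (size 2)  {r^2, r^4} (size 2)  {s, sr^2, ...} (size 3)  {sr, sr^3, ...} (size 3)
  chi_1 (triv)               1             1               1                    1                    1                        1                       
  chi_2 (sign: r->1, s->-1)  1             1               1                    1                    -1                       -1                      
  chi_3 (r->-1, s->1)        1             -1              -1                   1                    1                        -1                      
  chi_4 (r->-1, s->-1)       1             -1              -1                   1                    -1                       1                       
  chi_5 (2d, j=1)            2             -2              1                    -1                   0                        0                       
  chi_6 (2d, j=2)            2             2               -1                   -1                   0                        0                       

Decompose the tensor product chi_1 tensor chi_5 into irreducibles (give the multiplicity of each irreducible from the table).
chi_1 tensor chi_5 = chi_5 (all other irreducibles have multiplicity 0).

Solution. The character of a tensor product is the pointwise product (chi_1 * chi_5)(C) = chi_1(C) * chi_5(C):
  {e}: (1)*(2), {r^3}: (1)*(-2), {r^1, r^5}: (1)*(1), {r^2, r^4}: (1)*(-1), {s, sr^2, ...}: (1)*(0), {sr, sr^3, ...}: (1)*(0)
so (chi_1 * chi_5) takes values
  {e} -> 2, {r^3} -> -2, {r^1, r^5} -> 1, {r^2, r^4} -> -1, {s, sr^2, ...} -> 0, {sr, sr^3, ...} -> 0.
Now take the inner product of this character with each irreducible chi from the table, <chi_1*chi_5, chi> = (1/12) sum_C |C| (chi_1*chi_5)(C) conj(chi(C)):
  <chi_1*chi_5, chi_1> = (1/12)[1*(2)*conj(1) + 1*(-2)*conj(1) + 2*(1)*conj(1) + 2*(-1)*conj(1) + 3*(0)*conj(1) + 3*(0)*conj(1)]
      = (1/12)[(2) + (-2) + (2) + (-2) + (0) + (0)] = 0/12 = 0
  <chi_1*chi_5, chi_2> = (1/12)[1*(2)*conj(1) + 1*(-2)*conj(1) + 2*(1)*conj(1) + 2*(-1)*conj(1) + 3*(0)*conj(-1) + 3*(0)*conj(-1)]
      = (1/12)[(2) + (-2) + (2) + (-2) + (0) + (0)] = 0/12 = 0
  <chi_1*chi_5, chi_3> = (1/12)[1*(2)*conj(1) + 1*(-2)*conj(-1) + 2*(1)*conj(-1) + 2*(-1)*conj(1) + 3*(0)*conj(1) + 3*(0)*conj(-1)]
      = (1/12)[(2) + (2) + (-2) + (-2) + (0) + (0)] = 0/12 = 0
  <chi_1*chi_5, chi_4> = (1/12)[1*(2)*conj(1) + 1*(-2)*conj(-1) + 2*(1)*conj(-1) + 2*(-1)*conj(1) + 3*(0)*conj(-1) + 3*(0)*conj(1)]
      = (1/12)[(2) + (2) + (-2) + (-2) + (0) + (0)] = 0/12 = 0
  <chi_1*chi_5, chi_5> = (1/12)[1*(2)*conj(2) + 1*(-2)*conj(-2) + 2*(1)*conj(1) + 2*(-1)*conj(-1) + 3*(0)*conj(0) + 3*(0)*conj(0)]
      = (1/12)[(4) + (4) + (2) + (2) + (0) + (0)] = 12/12 = 1
  <chi_1*chi_5, chi_6> = (1/12)[1*(2)*conj(2) + 1*(-2)*conj(2) + 2*(1)*conj(-1) + 2*(-1)*conj(-1) + 3*(0)*conj(0) + 3*(0)*conj(0)]
      = (1/12)[(4) + (-4) + (-2) + (2) + (0) + (0)] = 0/12 = 0
Hence the multiplicities are chi_5: 1. Dimension check: dim(chi_1)*dim(chi_5) = 1*2 = 2 and sum (mult * dim) = 1*2 = 2.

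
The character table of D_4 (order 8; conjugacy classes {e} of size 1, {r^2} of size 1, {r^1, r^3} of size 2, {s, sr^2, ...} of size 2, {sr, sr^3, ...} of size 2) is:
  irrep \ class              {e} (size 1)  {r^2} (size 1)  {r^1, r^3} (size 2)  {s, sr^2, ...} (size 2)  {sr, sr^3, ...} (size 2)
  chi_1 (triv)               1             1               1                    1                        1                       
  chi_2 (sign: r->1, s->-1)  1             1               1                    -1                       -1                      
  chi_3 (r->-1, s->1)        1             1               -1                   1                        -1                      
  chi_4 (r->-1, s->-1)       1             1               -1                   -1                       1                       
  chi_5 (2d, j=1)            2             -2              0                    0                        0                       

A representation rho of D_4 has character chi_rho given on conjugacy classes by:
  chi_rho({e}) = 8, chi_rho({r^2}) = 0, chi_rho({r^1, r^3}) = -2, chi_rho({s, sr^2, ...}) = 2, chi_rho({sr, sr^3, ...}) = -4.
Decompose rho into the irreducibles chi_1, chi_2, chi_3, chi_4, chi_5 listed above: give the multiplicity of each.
Multiplicities: chi_1: 0, chi_2: 1, chi_3: 3, chi_4: 0, chi_5: 2.

Why: Use <chi_rho, chi> = (1/|G|) sum_C |C| * chi_rho(C) * conj(chi(C)) with |G| = 8 for each irreducible chi in the table:
  <chi_rho, chi_1> = (1/8)[1*(8)*conj(1) + 1*(0)*conj(1) + 2*(-2)*conj(1) + 2*(2)*conj(1) + 2*(-4)*conj(1)]
      = (1/8)[(8) + (0) + (-4) + (4) + (-8)] = 0/8 = 0
  <chi_rho, chi_2> = (1/8)[1*(8)*conj(1) + 1*(0)*conj(1) + 2*(-2)*conj(1) + 2*(2)*conj(-1) + 2*(-4)*conj(-1)]
      = (1/8)[(8) + (0) + (-4) + (-4) + (8)] = 8/8 = 1
  <chi_rho, chi_3> = (1/8)[1*(8)*conj(1) + 1*(0)*conj(1) + 2*(-2)*conj(-1) + 2*(2)*conj(1) + 2*(-4)*conj(-1)]
      = (1/8)[(8) + (0) + (4) + (4) + (8)] = 24/8 = 3
  <chi_rho, chi_4> = (1/8)[1*(8)*conj(1) + 1*(0)*conj(1) + 2*(-2)*conj(-1) + 2*(2)*conj(-1) + 2*(-4)*conj(1)]
      = (1/8)[(8) + (0) + (4) + (-4) + (-8)] = 0/8 = 0
  <chi_rho, chi_5> = (1/8)[1*(8)*conj(2) + 1*(0)*conj(-2) + 2*(-2)*conj(0) + 2*(2)*conj(0) + 2*(-4)*conj(0)]
      = (1/8)[(16) + (0) + (0) + (0) + (0)] = 16/8 = 2
Dimension check: dim(rho) = sum (mult * dim) = 0*1 + 1*1 + 3*1 + 0*1 + 2*2 = 8 = chi_rho(e) = 8.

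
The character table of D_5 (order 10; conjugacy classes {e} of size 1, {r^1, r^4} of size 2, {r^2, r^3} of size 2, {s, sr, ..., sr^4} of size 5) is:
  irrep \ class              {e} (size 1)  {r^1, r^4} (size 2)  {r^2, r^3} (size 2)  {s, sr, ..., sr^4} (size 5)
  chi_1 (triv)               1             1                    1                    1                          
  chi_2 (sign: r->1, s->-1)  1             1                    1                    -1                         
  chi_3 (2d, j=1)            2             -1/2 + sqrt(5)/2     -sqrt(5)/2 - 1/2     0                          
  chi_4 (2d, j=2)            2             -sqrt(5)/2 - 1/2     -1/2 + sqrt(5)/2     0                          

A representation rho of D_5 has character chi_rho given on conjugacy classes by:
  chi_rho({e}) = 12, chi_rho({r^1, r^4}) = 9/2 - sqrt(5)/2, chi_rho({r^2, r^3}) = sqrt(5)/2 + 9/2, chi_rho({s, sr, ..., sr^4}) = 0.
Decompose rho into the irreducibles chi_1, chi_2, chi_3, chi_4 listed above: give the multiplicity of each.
Multiplicities: chi_1: 3, chi_2: 3, chi_3: 1, chi_4: 2.

Details: Use <chi_rho, chi> = (1/|G|) sum_C |C| * chi_rho(C) * conj(chi(C)) with |G| = 10 for each irreducible chi in the table:
  <chi_rho, chi_1> = (1/10)[1*(12)*conj(1) + 2*(9/2 - sqrt(5)/2)*conj(1) + 2*(sqrt(5)/2 + 9/2)*conj(1) + 5*(0)*conj(1)]
      = (1/10)[(12) + (9 - sqrt(5)) + (sqrt(5) + 9) + (0)] = 30/10 = 3
  <chi_rho, chi_2> = (1/10)[1*(12)*conj(1) + 2*(9/2 - sqrt(5)/2)*conj(1) + 2*(sqrt(5)/2 + 9/2)*conj(1) + 5*(0)*conj(-1)]
      = (1/10)[(12) + (9 - sqrt(5)) + (sqrt(5) + 9) + (0)] = 30/10 = 3
  <chi_rho, chi_3> = (1/10)[1*(12)*conj(2) + 2*(9/2 - sqrt(5)/2)*conj(-1/2 + sqrt(5)/2) + 2*(sqrt(5)/2 + 9/2)*conj(-sqrt(5)/2 - 1/2) + 5*(0)*conj(0)]
      = (1/10)[(24) + (-7 + 5*sqrt(5)) + (-5*sqrt(5) - 7) + (0)] = 10/10 = 1
  <chi_rho, chi_4> = (1/10)[1*(12)*conj(2) + 2*(9/2 - sqrt(5)/2)*conj(-sqrt(5)/2 - 1/2) + 2*(sqrt(5)/2 + 9/2)*conj(-1/2 + sqrt(5)/2) + 5*(0)*conj(0)]
      = (1/10)[(24) + (-4*sqrt(5) - 2) + (-2 + 4*sqrt(5)) + (0)] = 20/10 = 2
Dimension check: dim(rho) = sum (mult * dim) = 3*1 + 3*1 + 1*2 + 2*2 = 12 = chi_rho(e) = 12.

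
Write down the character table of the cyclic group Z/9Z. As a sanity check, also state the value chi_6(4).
Character table of Z/9Z (irreps indexed chi_0,...,chi_8 with chi_k(m) = zeta_9^(k*m), zeta_9 = exp(2*pi*i/9)):
  irrep \ class  {0} (size 1)  {1} (size 1)    {2} (size 1)    {3} (size 1)    {4} (size 1)    {5} (size 1)    {6} (size 1)    {7} (size 1)    {8} (size 1)  
  chi_0          1             1               1               1               1               1               1               1               1             
  chi_1          1             exp(2*I*pi/9)   exp(4*I*pi/9)   exp(2*I*pi/3)   exp(8*I*pi/9)   exp(-8*I*pi/9)  exp(-2*I*pi/3)  exp(-4*I*pi/9)  exp(-2*I*pi/9)
  chi_2          1             exp(4*I*pi/9)   exp(8*I*pi/9)   exp(-2*I*pi/3)  exp(-2*I*pi/9)  exp(2*I*pi/9)   exp(2*I*pi/3)   exp(-8*I*pi/9)  exp(-4*I*pi/9)
  chi_3          1             exp(2*I*pi/3)   exp(-2*I*pi/3)  1               exp(2*I*pi/3)   exp(-2*I*pi/3)  1               exp(2*I*pi/3)   exp(-2*I*pi/3)
  chi_4          1             exp(8*I*pi/9)   exp(-2*I*pi/9)  exp(2*I*pi/3)   exp(-4*I*pi/9)  exp(4*I*pi/9)   exp(-2*I*pi/3)  exp(2*I*pi/9)   exp(-8*I*pi/9)
  chi_5          1             exp(-8*I*pi/9)  exp(2*I*pi/9)   exp(-2*I*pi/3)  exp(4*I*pi/9)   exp(-4*I*pi/9)  exp(2*I*pi/3)   exp(-2*I*pi/9)  exp(8*I*pi/9) 
  chi_6          1             exp(-2*I*pi/3)  exp(2*I*pi/3)   1               exp(-2*I*pi/3)  exp(2*I*pi/3)   1               exp(-2*I*pi/3)  exp(2*I*pi/3) 
  chi_7          1             exp(-4*I*pi/9)  exp(-8*I*pi/9)  exp(2*I*pi/3)   exp(2*I*pi/9)   exp(-2*I*pi/9)  exp(-2*I*pi/3)  exp(8*I*pi/9)   exp(4*I*pi/9) 
  chi_8          1             exp(-2*I*pi/9)  exp(-4*I*pi/9)  exp(-2*I*pi/3)  exp(-8*I*pi/9)  exp(8*I*pi/9)   exp(2*I*pi/3)   exp(4*I*pi/9)   exp(2*I*pi/9) 

Spot check: chi_6(4) = zeta_9^(6*4) = zeta_9^24 = exp(-2*I*pi/3).

Why: Z/9Z is abelian, so all 9 irreducible complex representations are 1-dimensional. They are given by chi_k(m) = zeta_9^(k*m) for k = 0,...,8. Row orthogonality: sum_m chi_k(m) conj(chi_l(m)) = 9 * [k = l].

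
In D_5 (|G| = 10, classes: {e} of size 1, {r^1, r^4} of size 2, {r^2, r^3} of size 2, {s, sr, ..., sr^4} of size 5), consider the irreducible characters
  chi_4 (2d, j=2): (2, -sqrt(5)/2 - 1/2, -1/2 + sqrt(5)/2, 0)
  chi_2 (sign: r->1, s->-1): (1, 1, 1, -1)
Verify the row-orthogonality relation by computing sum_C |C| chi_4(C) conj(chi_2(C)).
Sum = 0; so <chi_4, chi_2> = 0 (distinct irreducibles are orthogonal).

Derivation: Compute term by term over conjugacy classes (|C| * chi_4(C) * conj(chi_2(C))):
  1*(2)*conj(1) + 2*(-sqrt(5)/2 - 1/2)*conj(1) + 2*(-1/2 + sqrt(5)/2)*conj(1) + 5*(0)*conj(-1)
  = (2) + (-sqrt(5) - 1) + (-1 + sqrt(5)) + (0)
  = 0.
Dividing by |G| = 10 gives 0/10 = 0, matching the row-orthogonality relation <chi_4, chi_2> = [chi_4 = chi_2].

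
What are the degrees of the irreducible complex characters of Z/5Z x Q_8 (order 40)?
Dimensions: 1, 1, 1, 1, 1, 1, 1, 1, 1, 1, 1, 1, 1, 1, 1, 1, 1, 1, 1, 1, 2, 2, 2, 2, 2

There are 25 irreducibles (= number of conjugacy classes). Their dimensions d_i satisfy sum d_i^2 = |G| = 40: 1 + 1 + 1 + 1 + 1 + 1 + 1 + 1 + 1 + 1 + 1 + 1 + 1 + 1 + 1 + 1 + 1 + 1 + 1 + 1 + 4 + 4 + 4 + 4 + 4 = 40. (For the product with Z/5Z: each of the 5 1-dim characters of Z/5Z tensors with each irrep of Q_8, giving 5 copies of each Q_8-dimension.)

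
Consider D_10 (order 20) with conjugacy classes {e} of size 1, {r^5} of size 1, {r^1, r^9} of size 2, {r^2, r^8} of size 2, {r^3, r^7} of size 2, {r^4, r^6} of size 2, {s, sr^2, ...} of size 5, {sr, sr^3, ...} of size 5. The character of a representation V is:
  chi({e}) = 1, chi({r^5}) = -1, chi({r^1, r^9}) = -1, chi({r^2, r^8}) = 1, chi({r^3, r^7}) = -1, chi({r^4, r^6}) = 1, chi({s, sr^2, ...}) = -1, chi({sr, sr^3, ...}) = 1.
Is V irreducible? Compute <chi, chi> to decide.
Irreducible: <chi, chi> = 1.

Derivation: <chi, chi> = (1/|G|) sum_C |C| * |chi(C)|^2 = (1/20)[1*|1|^2 + 1*|-1|^2 + 2*|-1|^2 + 2*|1|^2 + 2*|-1|^2 + 2*|1|^2 + 5*|-1|^2 + 5*|1|^2]
  = (1/20)[(1) + (1) + (2) + (2) + (2) + (2) + (5) + (5)] = 20/20 = 1.
A character is irreducible iff <chi, chi> = 1, so this representation is irreducible.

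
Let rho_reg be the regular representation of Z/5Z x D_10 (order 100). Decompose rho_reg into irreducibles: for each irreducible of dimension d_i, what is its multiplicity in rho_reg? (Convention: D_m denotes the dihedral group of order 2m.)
Each irreducible V_i of dimension d_i appears with multiplicity d_i, i.e. rho_reg = (direct sum over all irreducibles V_i) d_i V_i. The irreducible dimensions for Z/5Z x D_10 are 1, 1, 1, 1, 1, 1, 1, 1, 1, 1, 1, 1, 1, 1, 1, 1, 1, 1, 1, 1, 2, 2, 2, 2, 2, 2, 2, 2, 2, 2, 2, 2, 2, 2, 2, 2, 2, 2, 2, 2: 20 irreducibles of dimension 1, each with multiplicity 1; 20 irreducibles of dimension 2, each with multiplicity 2. Total dimension 20*1*1 + 20*2*2 = 100 = |G|.

Explanation: General theorem: in the regular representation of a finite group G, each irreducible appears with multiplicity equal to its dimension. Check: dim(rho_reg) = sum d_i^2 = 1 + 1 + 1 + 1 + 1 + 1 + 1 + 1 + 1 + 1 + 1 + 1 + 1 + 1 + 1 + 1 + 1 + 1 + 1 + 1 + 4 + 4 + 4 + 4 + 4 + 4 + 4 + 4 + 4 + 4 + 4 + 4 + 4 + 4 + 4 + 4 + 4 + 4 + 4 + 4 = 100 = |G|.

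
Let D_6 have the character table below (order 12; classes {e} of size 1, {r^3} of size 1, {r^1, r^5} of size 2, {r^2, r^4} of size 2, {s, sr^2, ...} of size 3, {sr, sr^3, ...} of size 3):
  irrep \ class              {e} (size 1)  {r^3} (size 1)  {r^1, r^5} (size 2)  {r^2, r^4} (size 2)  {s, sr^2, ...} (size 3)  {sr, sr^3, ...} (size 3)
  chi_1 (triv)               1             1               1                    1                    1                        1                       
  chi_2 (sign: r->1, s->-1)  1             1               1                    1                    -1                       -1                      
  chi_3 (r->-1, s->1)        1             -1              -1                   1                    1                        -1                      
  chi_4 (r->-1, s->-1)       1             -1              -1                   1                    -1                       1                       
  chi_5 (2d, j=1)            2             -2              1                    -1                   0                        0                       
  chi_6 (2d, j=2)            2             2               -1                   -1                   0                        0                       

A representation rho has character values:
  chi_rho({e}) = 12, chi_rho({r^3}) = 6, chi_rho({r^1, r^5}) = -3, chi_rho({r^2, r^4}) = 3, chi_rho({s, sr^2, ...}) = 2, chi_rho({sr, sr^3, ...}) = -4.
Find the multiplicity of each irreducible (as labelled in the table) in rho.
Multiplicities: chi_1: 1, chi_2: 2, chi_3: 3, chi_4: 0, chi_5: 0, chi_6: 3.

Use <chi_rho, chi> = (1/|G|) sum_C |C| * chi_rho(C) * conj(chi(C)) with |G| = 12 for each irreducible chi in the table:
  <chi_rho, chi_1> = (1/12)[1*(12)*conj(1) + 1*(6)*conj(1) + 2*(-3)*conj(1) + 2*(3)*conj(1) + 3*(2)*conj(1) + 3*(-4)*conj(1)]
      = (1/12)[(12) + (6) + (-6) + (6) + (6) + (-12)] = 12/12 = 1
  <chi_rho, chi_2> = (1/12)[1*(12)*conj(1) + 1*(6)*conj(1) + 2*(-3)*conj(1) + 2*(3)*conj(1) + 3*(2)*conj(-1) + 3*(-4)*conj(-1)]
      = (1/12)[(12) + (6) + (-6) + (6) + (-6) + (12)] = 24/12 = 2
  <chi_rho, chi_3> = (1/12)[1*(12)*conj(1) + 1*(6)*conj(-1) + 2*(-3)*conj(-1) + 2*(3)*conj(1) + 3*(2)*conj(1) + 3*(-4)*conj(-1)]
      = (1/12)[(12) + (-6) + (6) + (6) + (6) + (12)] = 36/12 = 3
  <chi_rho, chi_4> = (1/12)[1*(12)*conj(1) + 1*(6)*conj(-1) + 2*(-3)*conj(-1) + 2*(3)*conj(1) + 3*(2)*conj(-1) + 3*(-4)*conj(1)]
      = (1/12)[(12) + (-6) + (6) + (6) + (-6) + (-12)] = 0/12 = 0
  <chi_rho, chi_5> = (1/12)[1*(12)*conj(2) + 1*(6)*conj(-2) + 2*(-3)*conj(1) + 2*(3)*conj(-1) + 3*(2)*conj(0) + 3*(-4)*conj(0)]
      = (1/12)[(24) + (-12) + (-6) + (-6) + (0) + (0)] = 0/12 = 0
  <chi_rho, chi_6> = (1/12)[1*(12)*conj(2) + 1*(6)*conj(2) + 2*(-3)*conj(-1) + 2*(3)*conj(-1) + 3*(2)*conj(0) + 3*(-4)*conj(0)]
      = (1/12)[(24) + (12) + (6) + (-6) + (0) + (0)] = 36/12 = 3
Dimension check: dim(rho) = sum (mult * dim) = 1*1 + 2*1 + 3*1 + 0*1 + 0*2 + 3*2 = 12 = chi_rho(e) = 12.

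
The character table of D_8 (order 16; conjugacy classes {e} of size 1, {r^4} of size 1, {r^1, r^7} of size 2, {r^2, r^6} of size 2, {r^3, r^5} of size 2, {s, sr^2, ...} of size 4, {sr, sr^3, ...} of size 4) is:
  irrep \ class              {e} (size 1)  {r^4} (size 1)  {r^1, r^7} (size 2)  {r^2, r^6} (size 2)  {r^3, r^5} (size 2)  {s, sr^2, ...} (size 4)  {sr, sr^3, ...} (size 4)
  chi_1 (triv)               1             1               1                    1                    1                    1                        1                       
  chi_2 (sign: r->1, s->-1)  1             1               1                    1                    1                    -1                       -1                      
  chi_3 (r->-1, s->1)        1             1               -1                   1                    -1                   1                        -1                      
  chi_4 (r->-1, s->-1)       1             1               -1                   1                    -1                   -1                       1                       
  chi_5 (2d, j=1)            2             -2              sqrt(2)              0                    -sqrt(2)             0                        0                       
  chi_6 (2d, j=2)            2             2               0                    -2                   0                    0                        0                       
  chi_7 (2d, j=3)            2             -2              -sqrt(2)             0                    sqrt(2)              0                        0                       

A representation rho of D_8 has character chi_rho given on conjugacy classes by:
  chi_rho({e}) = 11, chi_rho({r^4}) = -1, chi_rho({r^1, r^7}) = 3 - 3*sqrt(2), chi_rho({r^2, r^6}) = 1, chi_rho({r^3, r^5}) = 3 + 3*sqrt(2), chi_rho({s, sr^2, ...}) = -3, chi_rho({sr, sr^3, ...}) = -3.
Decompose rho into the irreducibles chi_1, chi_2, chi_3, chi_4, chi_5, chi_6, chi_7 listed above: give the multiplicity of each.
Multiplicities: chi_1: 0, chi_2: 3, chi_3: 0, chi_4: 0, chi_5: 0, chi_6: 1, chi_7: 3.

Derivation: Use <chi_rho, chi> = (1/|G|) sum_C |C| * chi_rho(C) * conj(chi(C)) with |G| = 16 for each irreducible chi in the table:
  <chi_rho, chi_1> = (1/16)[1*(11)*conj(1) + 1*(-1)*conj(1) + 2*(3 - 3*sqrt(2))*conj(1) + 2*(1)*conj(1) + 2*(3 + 3*sqrt(2))*conj(1) + 4*(-3)*conj(1) + 4*(-3)*conj(1)]
      = (1/16)[(11) + (-1) + (6 - 6*sqrt(2)) + (2) + (6 + 6*sqrt(2)) + (-12) + (-12)] = 0/16 = 0
  <chi_rho, chi_2> = (1/16)[1*(11)*conj(1) + 1*(-1)*conj(1) + 2*(3 - 3*sqrt(2))*conj(1) + 2*(1)*conj(1) + 2*(3 + 3*sqrt(2))*conj(1) + 4*(-3)*conj(-1) + 4*(-3)*conj(-1)]
      = (1/16)[(11) + (-1) + (6 - 6*sqrt(2)) + (2) + (6 + 6*sqrt(2)) + (12) + (12)] = 48/16 = 3
  <chi_rho, chi_3> = (1/16)[1*(11)*conj(1) + 1*(-1)*conj(1) + 2*(3 - 3*sqrt(2))*conj(-1) + 2*(1)*conj(1) + 2*(3 + 3*sqrt(2))*conj(-1) + 4*(-3)*conj(1) + 4*(-3)*conj(-1)]
      = (1/16)[(11) + (-1) + (-6 + 6*sqrt(2)) + (2) + (-6*sqrt(2) - 6) + (-12) + (12)] = 0/16 = 0
  <chi_rho, chi_4> = (1/16)[1*(11)*conj(1) + 1*(-1)*conj(1) + 2*(3 - 3*sqrt(2))*conj(-1) + 2*(1)*conj(1) + 2*(3 + 3*sqrt(2))*conj(-1) + 4*(-3)*conj(-1) + 4*(-3)*conj(1)]
      = (1/16)[(11) + (-1) + (-6 + 6*sqrt(2)) + (2) + (-6*sqrt(2) - 6) + (12) + (-12)] = 0/16 = 0
  <chi_rho, chi_5> = (1/16)[1*(11)*conj(2) + 1*(-1)*conj(-2) + 2*(3 - 3*sqrt(2))*conj(sqrt(2)) + 2*(1)*conj(0) + 2*(3 + 3*sqrt(2))*conj(-sqrt(2)) + 4*(-3)*conj(0) + 4*(-3)*conj(0)]
      = (1/16)[(22) + (2) + (-12 + 6*sqrt(2)) + (0) + (-12 - 6*sqrt(2)) + (0) + (0)] = 0/16 = 0
  <chi_rho, chi_6> = (1/16)[1*(11)*conj(2) + 1*(-1)*conj(2) + 2*(3 - 3*sqrt(2))*conj(0) + 2*(1)*conj(-2) + 2*(3 + 3*sqrt(2))*conj(0) + 4*(-3)*conj(0) + 4*(-3)*conj(0)]
      = (1/16)[(22) + (-2) + (0) + (-4) + (0) + (0) + (0)] = 16/16 = 1
  <chi_rho, chi_7> = (1/16)[1*(11)*conj(2) + 1*(-1)*conj(-2) + 2*(3 - 3*sqrt(2))*conj(-sqrt(2)) + 2*(1)*conj(0) + 2*(3 + 3*sqrt(2))*conj(sqrt(2)) + 4*(-3)*conj(0) + 4*(-3)*conj(0)]
      = (1/16)[(22) + (2) + (12 - 6*sqrt(2)) + (0) + (6*sqrt(2) + 12) + (0) + (0)] = 48/16 = 3
Dimension check: dim(rho) = sum (mult * dim) = 0*1 + 3*1 + 0*1 + 0*1 + 0*2 + 1*2 + 3*2 = 11 = chi_rho(e) = 11.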